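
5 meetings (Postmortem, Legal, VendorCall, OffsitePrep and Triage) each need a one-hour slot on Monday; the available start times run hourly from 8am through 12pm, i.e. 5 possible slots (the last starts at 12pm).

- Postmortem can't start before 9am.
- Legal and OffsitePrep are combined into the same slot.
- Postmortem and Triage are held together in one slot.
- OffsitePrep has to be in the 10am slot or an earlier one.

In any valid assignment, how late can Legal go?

Legal must be in the same slot as OffsitePrep, which can't be after 10am, so Legal is at most 10am.
Legal at 10am is achievable: Legal -> 10am, Triage -> 9am, Postmortem -> 9am, OffsitePrep -> 10am, VendorCall -> 8am.

10am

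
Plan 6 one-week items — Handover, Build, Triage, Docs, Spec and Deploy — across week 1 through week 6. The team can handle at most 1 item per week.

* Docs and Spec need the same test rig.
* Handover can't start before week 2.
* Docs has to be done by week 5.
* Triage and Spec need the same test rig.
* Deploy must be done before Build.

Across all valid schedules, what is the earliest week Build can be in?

Precedence pushes Build to at least week 2.
Build at week 2 is achievable: Docs=week 4; Deploy=week 1; Triage=week 5; Handover=week 3; Build=week 2; Spec=week 6.

week 2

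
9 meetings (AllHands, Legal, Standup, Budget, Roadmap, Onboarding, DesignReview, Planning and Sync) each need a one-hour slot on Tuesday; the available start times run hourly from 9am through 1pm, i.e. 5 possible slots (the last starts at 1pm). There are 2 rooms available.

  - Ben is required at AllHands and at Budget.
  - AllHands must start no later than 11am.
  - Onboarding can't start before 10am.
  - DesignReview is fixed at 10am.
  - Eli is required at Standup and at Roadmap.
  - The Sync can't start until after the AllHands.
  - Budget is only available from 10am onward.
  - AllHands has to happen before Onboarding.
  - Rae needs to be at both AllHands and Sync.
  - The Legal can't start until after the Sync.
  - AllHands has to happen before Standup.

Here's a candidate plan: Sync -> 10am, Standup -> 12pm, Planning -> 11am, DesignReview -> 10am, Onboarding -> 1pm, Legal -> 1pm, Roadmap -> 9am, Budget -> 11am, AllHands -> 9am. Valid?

Yes

AllHands must start no later than 11am — holds.
Rae needs to be at both AllHands and Sync — holds.
Onboarding can't start before 10am — holds.
There are 2 rooms available — holds.
Ben is required at AllHands and at Budget — holds.
The Legal can't start until after the Sync — holds.
AllHands has to happen before Onboarding — holds.
Budget is only available from 10am onward — holds.
The Sync can't start until after the AllHands — holds.
AllHands has to happen before Standup — holds.
DesignReview is fixed at 10am — holds.
Eli is required at Standup and at Roadmap — holds.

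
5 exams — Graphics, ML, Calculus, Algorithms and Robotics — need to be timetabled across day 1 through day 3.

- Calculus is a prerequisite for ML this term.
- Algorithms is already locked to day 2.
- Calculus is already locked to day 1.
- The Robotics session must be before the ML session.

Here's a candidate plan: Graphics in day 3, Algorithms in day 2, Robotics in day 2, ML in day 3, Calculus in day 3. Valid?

Calculus is a prerequisite for ML this term — violated.
Algorithms is already locked to day 2 — holds.
Calculus is already locked to day 1 — violated.
The Robotics session must be before the ML session — holds.

Invalid. Calculus is already locked to day 1.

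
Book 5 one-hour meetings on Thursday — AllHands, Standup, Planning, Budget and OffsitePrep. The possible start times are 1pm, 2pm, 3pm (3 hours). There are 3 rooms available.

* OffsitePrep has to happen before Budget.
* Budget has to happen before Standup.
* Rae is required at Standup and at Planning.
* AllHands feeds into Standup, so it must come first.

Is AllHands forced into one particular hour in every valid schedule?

AllHands can be 1pm (e.g. Planning -> 1pm, OffsitePrep -> 1pm, Budget -> 2pm, Standup -> 3pm, AllHands -> 1pm) or 2pm (e.g. OffsitePrep=1pm, Standup=3pm, Budget=2pm, Planning=1pm, AllHands=2pm).

No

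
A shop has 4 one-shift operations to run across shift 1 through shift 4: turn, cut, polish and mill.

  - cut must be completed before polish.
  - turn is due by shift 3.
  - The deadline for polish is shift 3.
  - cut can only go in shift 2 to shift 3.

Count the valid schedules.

Splitting on turn: it can be shift 1 (4), shift 2 (4), shift 3 (4). Listing each branch's schedules as (cut, polish, mill) by shift number:
turn=shift 1: (2,3,1) (2,3,2) (2,3,3) (2,3,4) — 4.
turn=shift 2: (2,3,1) (2,3,2) (2,3,3) (2,3,4) — 4.
turn=shift 3: (2,3,1) (2,3,2) (2,3,3) (2,3,4) — 4.
Summing: 4 + 4 + 4 = 12.

12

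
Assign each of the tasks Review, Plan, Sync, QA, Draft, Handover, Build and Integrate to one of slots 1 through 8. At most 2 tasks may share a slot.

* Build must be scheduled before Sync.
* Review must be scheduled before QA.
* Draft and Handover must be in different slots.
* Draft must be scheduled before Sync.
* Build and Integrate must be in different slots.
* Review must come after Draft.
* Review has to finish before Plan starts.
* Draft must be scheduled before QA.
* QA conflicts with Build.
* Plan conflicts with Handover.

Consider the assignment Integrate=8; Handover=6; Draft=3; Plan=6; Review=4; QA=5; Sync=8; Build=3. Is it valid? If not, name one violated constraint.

Build must be scheduled before Sync — holds.
QA conflicts with Build — holds.
Review must come after Draft — holds.
Review has to finish before Plan starts — holds.
Draft must be scheduled before QA — holds.
Draft and Handover must be in different slots — holds.
Draft must be scheduled before Sync — holds.
At most 2 tasks may share a slot — holds.
Plan conflicts with Handover — violated.
Review must be scheduled before QA — holds.
Build and Integrate must be in different slots — holds.

No — it violates: Plan conflicts with Handover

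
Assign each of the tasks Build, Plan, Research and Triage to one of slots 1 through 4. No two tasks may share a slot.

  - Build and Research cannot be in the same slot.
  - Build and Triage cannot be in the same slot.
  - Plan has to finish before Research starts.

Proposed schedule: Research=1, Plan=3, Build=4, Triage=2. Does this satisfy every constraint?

No two tasks may share a slot — holds.
Build and Triage cannot be in the same slot — holds.
Build and Research cannot be in the same slot — holds.
Plan has to finish before Research starts — violated.

No — it violates: Plan has to finish before Research starts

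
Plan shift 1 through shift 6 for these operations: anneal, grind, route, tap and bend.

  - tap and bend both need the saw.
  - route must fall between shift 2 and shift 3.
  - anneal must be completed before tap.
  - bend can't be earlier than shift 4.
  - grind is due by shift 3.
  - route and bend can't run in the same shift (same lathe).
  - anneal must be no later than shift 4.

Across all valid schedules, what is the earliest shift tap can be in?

shift 2

Precedence pushes tap to at least shift 2.
tap at shift 2 is achievable: bend in shift 4, tap in shift 2, anneal in shift 1, grind in shift 1, route in shift 2.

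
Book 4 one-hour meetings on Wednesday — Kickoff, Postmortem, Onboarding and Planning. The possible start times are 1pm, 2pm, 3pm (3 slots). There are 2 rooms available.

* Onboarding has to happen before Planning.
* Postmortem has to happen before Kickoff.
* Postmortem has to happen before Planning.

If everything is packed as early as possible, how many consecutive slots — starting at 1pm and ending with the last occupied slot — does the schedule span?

2

The precedence chain requires at least 2 distinct slots.
With at most 2 per slot and 4 meetings, at least 2 slots are needed.
2 works (last occupied slot: 2pm): for example Postmortem in 1pm; Kickoff in 2pm; Planning in 2pm; Onboarding in 1pm.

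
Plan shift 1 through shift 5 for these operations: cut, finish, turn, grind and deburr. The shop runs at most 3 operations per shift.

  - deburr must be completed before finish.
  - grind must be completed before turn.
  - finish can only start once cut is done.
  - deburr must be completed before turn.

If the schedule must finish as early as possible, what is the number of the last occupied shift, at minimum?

2

The precedence chain requires at least 2 distinct shifts.
With at most 3 per shift and 5 operations, at least 2 shifts are needed.
2 works (last occupied shift: shift 2): for example turn in shift 2; cut in shift 1; grind in shift 1; deburr in shift 1; finish in shift 2.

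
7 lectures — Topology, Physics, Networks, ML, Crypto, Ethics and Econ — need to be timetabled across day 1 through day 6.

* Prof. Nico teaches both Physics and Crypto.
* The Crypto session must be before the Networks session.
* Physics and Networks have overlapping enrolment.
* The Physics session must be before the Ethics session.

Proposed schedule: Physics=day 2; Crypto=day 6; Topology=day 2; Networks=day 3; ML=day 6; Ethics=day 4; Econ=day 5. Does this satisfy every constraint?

Physics and Networks have overlapping enrolment — holds.
Prof. Nico teaches both Physics and Crypto — holds.
The Crypto session must be before the Networks session — violated.
The Physics session must be before the Ethics session — holds.

No. The Crypto session must be before the Networks session is not satisfied.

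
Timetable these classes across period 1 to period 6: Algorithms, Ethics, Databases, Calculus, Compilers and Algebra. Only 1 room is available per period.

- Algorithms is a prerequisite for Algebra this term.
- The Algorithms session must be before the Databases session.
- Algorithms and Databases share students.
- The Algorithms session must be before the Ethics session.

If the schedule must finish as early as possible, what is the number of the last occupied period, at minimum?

period 6

The precedence chain requires at least 2 distinct periods.
With at most 1 per period and 6 classes, at least 6 periods are needed.
6 works (last occupied period: period 6): for example Algorithms in period 1; Calculus in period 5; Ethics in period 2; Compilers in period 6; Databases in period 3; Algebra in period 4.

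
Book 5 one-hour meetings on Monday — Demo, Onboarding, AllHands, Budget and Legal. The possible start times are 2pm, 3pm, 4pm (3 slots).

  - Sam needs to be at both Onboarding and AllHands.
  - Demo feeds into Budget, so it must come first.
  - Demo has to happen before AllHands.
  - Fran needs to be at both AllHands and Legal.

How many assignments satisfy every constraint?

Splitting on Demo: it can be 2pm (16), 3pm (4). Listing each branch's schedules as (Onboarding, AllHands, Budget, Legal):
Demo=2pm: (2pm,3pm,3pm,2pm) (2pm,3pm,3pm,4pm) (2pm,3pm,4pm,2pm) (2pm,3pm,4pm,4pm) (2pm,4pm,3pm,2pm) (2pm,4pm,3pm,3pm) (2pm,4pm,4pm,2pm) (2pm,4pm,4pm,3pm) (3pm,4pm,3pm,2pm) (3pm,4pm,3pm,3pm) (3pm,4pm,4pm,2pm) (3pm,4pm,4pm,3pm) (4pm,3pm,3pm,2pm) (4pm,3pm,3pm,4pm) (4pm,3pm,4pm,2pm) (4pm,3pm,4pm,4pm) — 16.
Demo=3pm: (2pm,4pm,4pm,2pm) (2pm,4pm,4pm,3pm) (3pm,4pm,4pm,2pm) (3pm,4pm,4pm,3pm) — 4.
Summing: 16 + 4 = 20.

20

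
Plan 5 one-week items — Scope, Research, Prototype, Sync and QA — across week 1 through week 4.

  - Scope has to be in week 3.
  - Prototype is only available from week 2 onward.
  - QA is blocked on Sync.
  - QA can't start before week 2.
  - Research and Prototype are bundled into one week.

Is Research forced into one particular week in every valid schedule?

No

Research can be week 2 (e.g. Sync=week 1, Prototype=week 2, Research=week 2, Scope=week 3, QA=week 2) or week 3 (e.g. Prototype in week 3; Research in week 3; Scope in week 3; Sync in week 1; QA in week 2).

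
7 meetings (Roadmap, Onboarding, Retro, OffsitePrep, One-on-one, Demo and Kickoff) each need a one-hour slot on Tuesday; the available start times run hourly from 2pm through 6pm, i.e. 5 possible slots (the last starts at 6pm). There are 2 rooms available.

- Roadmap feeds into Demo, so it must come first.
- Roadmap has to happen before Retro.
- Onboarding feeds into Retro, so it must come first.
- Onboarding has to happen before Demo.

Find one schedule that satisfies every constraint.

Demo -> 3pm, Retro -> 3pm, One-on-one -> 4pm, Kickoff -> 5pm, Onboarding -> 2pm, Roadmap -> 2pm, OffsitePrep -> 4pm

Checking: Onboarding(2pm) before Demo(3pm); Roadmap(2pm) before Demo(3pm); Onboarding(2pm) before Retro(3pm); Roadmap(2pm) before Retro(3pm); max 2 per slot (cap 2).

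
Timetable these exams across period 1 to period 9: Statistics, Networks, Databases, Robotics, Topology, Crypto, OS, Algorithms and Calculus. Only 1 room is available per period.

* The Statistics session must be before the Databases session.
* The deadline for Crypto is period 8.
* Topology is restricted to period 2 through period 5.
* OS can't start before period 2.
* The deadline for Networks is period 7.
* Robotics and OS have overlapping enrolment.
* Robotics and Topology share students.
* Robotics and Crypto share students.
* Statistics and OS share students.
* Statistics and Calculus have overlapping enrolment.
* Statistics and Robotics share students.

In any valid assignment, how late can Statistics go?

period 8

Downstream work caps Statistics at period 8.
Statistics at period 8 is achievable: Calculus in period 7; Networks in period 1; Topology in period 2; Algorithms in period 6; Databases in period 9; Statistics in period 8; Crypto in period 3; OS in period 4; Robotics in period 5.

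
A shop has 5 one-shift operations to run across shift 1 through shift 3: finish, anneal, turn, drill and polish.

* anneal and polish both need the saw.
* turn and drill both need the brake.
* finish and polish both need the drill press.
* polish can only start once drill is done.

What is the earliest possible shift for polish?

Precedence pushes polish to at least shift 2.
polish at shift 2 is achievable: polish -> shift 2, finish -> shift 1, turn -> shift 2, drill -> shift 1, anneal -> shift 1.

shift 2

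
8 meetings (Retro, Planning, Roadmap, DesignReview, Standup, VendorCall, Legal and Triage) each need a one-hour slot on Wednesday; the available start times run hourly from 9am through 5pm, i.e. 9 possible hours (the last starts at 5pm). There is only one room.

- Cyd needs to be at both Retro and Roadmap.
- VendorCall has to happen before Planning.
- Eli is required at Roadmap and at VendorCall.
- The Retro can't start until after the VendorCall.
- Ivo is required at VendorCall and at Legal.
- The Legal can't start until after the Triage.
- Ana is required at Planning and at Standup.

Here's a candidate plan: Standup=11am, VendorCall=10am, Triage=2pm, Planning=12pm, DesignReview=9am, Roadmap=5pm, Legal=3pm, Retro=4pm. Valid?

Yes, all constraints hold

Ivo is required at VendorCall and at Legal — holds.
The Legal can't start until after the Triage — holds.
VendorCall has to happen before Planning — holds.
Eli is required at Roadmap and at VendorCall — holds.
Cyd needs to be at both Retro and Roadmap — holds.
Ana is required at Planning and at Standup — holds.
There is only one room — holds.
The Retro can't start until after the VendorCall — holds.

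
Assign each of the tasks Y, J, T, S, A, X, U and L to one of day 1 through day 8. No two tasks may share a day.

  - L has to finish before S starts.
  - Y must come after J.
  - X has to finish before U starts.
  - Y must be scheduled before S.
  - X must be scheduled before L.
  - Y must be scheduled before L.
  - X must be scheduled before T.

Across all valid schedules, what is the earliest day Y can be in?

day 2

Precedence pushes Y to at least day 2; downstream work caps Y at day 6.
Y at day 2 is achievable: L -> day 4, J -> day 1, T -> day 6, U -> day 7, X -> day 3, S -> day 5, A -> day 8, Y -> day 2.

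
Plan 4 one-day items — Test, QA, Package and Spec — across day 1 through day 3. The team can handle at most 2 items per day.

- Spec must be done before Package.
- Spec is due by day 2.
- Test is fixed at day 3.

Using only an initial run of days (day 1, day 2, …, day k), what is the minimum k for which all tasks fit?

The precedence chain requires at least 2 distinct days.
With at most 2 per day and 4 tasks, at least 2 days are needed.
Test can't be placed before day 3, so the schedule must run through at least day 3.
3 works (last occupied day: day 3): for example Spec -> day 1, QA -> day 1, Test -> day 3, Package -> day 2.

3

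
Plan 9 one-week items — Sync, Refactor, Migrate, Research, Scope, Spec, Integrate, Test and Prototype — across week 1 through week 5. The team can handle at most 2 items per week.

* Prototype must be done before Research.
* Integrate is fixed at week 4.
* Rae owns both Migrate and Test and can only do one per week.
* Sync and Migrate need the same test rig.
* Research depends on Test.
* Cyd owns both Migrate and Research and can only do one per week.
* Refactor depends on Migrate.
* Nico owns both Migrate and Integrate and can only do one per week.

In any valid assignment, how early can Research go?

Precedence pushes Research to at least week 2.
Research at week 2 is achievable: Prototype in week 1; Migrate in week 3; Integrate in week 4; Refactor in week 4; Sync in week 2; Research in week 2; Spec in week 5; Scope in week 3; Test in week 1.

week 2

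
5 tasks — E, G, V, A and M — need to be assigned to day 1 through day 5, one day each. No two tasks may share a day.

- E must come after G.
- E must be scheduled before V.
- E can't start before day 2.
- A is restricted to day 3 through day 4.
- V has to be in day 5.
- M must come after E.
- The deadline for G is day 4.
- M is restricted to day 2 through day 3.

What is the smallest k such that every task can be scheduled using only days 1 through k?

The precedence chain requires at least 3 distinct days.
With at most 1 per day and 5 tasks, at least 5 days are needed.
V can't be placed before day 5, so the schedule must run through at least day 5.
5 works (last occupied day: day 5): for example M -> day 3; E -> day 2; A -> day 4; V -> day 5; G -> day 1.

5 days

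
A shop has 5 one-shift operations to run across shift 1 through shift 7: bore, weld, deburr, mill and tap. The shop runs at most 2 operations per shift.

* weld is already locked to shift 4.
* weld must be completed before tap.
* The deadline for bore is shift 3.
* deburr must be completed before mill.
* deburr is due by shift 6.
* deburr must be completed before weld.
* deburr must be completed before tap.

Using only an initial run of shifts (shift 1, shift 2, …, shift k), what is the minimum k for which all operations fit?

The precedence chain requires at least 3 distinct shifts.
With at most 2 per shift and 5 operations, at least 3 shifts are needed.
Propagating the time windows through the other constraints, tap can't land before shift 5, so the schedule must run through at least shift 5.
5 works (last occupied shift: shift 5): for example deburr=shift 1; weld=shift 4; mill=shift 2; tap=shift 5; bore=shift 1.

5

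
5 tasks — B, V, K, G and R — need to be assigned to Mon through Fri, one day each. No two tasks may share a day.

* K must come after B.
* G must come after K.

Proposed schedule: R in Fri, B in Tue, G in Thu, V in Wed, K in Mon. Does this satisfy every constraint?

No two tasks may share a day — holds.
K must come after B — violated.
G must come after K — holds.

Invalid. K must come after B.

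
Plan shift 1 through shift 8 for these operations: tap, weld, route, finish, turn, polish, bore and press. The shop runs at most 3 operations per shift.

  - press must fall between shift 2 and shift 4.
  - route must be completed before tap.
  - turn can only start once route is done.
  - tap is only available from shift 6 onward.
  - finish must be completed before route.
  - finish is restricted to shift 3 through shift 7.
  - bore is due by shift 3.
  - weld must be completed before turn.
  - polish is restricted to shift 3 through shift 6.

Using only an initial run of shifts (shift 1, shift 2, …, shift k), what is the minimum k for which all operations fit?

The precedence chain requires at least 3 distinct shifts.
With at most 3 per shift and 8 operations, at least 3 shifts are needed.
tap can't be placed before shift 6, so the schedule must run through at least shift 6.
6 works (last occupied shift: shift 6): for example polish -> shift 3, finish -> shift 3, route -> shift 4, weld -> shift 1, press -> shift 2, turn -> shift 5, tap -> shift 6, bore -> shift 1.

6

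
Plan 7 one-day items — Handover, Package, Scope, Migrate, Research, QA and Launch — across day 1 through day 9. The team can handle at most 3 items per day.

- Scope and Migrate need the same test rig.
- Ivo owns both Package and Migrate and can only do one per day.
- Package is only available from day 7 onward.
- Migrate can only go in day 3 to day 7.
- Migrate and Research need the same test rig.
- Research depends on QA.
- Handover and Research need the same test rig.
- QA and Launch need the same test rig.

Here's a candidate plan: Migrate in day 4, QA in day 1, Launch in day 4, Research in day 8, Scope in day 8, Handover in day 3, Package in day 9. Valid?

Yes

Migrate and Research need the same test rig — holds.
Handover and Research need the same test rig — holds.
Package is only available from day 7 onward — holds.
QA and Launch need the same test rig — holds.
Ivo owns both Package and Migrate and can only do one per day — holds.
Scope and Migrate need the same test rig — holds.
The team can handle at most 3 items per day — holds.
Research depends on QA — holds.
Migrate can only go in day 3 to day 7 — holds.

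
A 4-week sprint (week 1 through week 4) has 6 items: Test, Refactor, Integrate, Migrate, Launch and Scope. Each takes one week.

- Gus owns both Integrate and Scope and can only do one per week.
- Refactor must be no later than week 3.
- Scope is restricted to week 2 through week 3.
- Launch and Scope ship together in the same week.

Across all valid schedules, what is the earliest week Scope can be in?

week 2

Scope is available from week 2; Scope's own window allows nothing later than week 3.
Scope at week 2 is achievable: Launch=week 2, Migrate=week 1, Test=week 1, Refactor=week 1, Integrate=week 1, Scope=week 2.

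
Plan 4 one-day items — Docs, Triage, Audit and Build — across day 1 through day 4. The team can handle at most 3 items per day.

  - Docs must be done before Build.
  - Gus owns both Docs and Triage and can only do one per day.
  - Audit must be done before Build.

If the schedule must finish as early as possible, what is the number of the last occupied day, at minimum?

The precedence chain requires at least 2 distinct days.
With at most 3 per day and 4 work items, at least 2 days are needed.
2 works (last occupied day: day 2): for example Audit=day 1, Build=day 2, Triage=day 2, Docs=day 1.

2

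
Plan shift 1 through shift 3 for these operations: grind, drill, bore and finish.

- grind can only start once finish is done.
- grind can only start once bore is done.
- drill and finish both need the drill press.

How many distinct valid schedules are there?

10

Splitting on grind: it can be shift 2 (2), shift 3 (8). Listing each branch's schedules as (drill, bore, finish) by shift number:
grind=shift 2: (2,1,1) (3,1,1) — 2.
grind=shift 3: (1,1,2) (1,2,2) (2,1,1) (2,2,1) (3,1,1) (3,1,2) (3,2,1) (3,2,2) — 8.
Summing: 2 + 8 = 10.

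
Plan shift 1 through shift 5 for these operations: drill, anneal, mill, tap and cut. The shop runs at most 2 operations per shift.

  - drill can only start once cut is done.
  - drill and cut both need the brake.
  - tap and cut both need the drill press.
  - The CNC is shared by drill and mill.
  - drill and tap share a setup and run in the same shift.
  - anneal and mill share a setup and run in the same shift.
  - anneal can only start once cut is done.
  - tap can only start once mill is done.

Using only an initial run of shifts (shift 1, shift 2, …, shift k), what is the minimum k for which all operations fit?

The precedence chain requires at least 3 distinct shifts.
With at most 2 per shift and 5 operations, at least 3 shifts are needed.
3 works (last occupied shift: shift 3): for example anneal -> shift 2, drill -> shift 3, mill -> shift 2, cut -> shift 1, tap -> shift 3.

3 shifts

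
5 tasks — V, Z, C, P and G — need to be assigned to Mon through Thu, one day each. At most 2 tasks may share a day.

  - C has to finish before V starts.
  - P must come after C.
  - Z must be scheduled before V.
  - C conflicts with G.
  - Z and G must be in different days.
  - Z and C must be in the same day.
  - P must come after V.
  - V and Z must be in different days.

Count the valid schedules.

12

Splitting on V: it can be Tue (6), Wed (6). Listing each branch's schedules as (Z, C, P, G):
V=Tue: (Mon,Mon,Wed,Tue) (Mon,Mon,Wed,Wed) (Mon,Mon,Wed,Thu) (Mon,Mon,Thu,Tue) (Mon,Mon,Thu,Wed) (Mon,Mon,Thu,Thu) — 6.
V=Wed: (Mon,Mon,Thu,Tue) (Mon,Mon,Thu,Wed) (Mon,Mon,Thu,Thu) (Tue,Tue,Thu,Mon) (Tue,Tue,Thu,Wed) (Tue,Tue,Thu,Thu) — 6.
Summing: 6 + 6 = 12.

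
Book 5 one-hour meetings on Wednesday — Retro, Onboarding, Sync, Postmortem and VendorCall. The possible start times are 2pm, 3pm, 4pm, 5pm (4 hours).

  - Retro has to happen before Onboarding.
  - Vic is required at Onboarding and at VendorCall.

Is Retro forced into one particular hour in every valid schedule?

Retro can be 2pm (e.g. Postmortem in 2pm, Onboarding in 3pm, Retro in 2pm, Sync in 2pm, VendorCall in 2pm) or 3pm (e.g. Postmortem -> 2pm, Retro -> 3pm, Sync -> 2pm, VendorCall -> 2pm, Onboarding -> 4pm).

No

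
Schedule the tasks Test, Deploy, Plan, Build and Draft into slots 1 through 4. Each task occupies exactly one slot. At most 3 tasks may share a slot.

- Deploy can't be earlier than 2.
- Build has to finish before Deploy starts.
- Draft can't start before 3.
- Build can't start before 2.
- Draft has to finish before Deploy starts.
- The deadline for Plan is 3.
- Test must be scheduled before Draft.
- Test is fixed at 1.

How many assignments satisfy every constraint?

Splitting on Plan: it can be 1 (2), 2 (2), 3 (2). Listing each branch's schedules as (Test, Deploy, Build, Draft):
Plan=1: (1,4,2,3) (1,4,3,3) — 2.
Plan=2: (1,4,2,3) (1,4,3,3) — 2.
Plan=3: (1,4,2,3) (1,4,3,3) — 2.
Summing: 2 + 2 + 2 = 6.

6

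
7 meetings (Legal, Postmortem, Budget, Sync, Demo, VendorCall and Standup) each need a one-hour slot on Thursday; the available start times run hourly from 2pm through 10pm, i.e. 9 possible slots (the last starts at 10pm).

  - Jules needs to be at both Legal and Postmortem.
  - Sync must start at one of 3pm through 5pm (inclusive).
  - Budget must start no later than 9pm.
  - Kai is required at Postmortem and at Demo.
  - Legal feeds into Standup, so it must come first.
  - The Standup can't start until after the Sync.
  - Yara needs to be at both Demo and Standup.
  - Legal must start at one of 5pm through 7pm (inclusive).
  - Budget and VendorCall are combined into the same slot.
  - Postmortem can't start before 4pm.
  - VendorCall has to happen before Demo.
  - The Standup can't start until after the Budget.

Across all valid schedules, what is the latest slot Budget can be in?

8pm

Budget's own window allows nothing later than 9pm.
Budget at 8pm is achievable: VendorCall in 8pm, Postmortem in 4pm, Sync in 3pm, Budget in 8pm, Demo in 10pm, Legal in 5pm, Standup in 9pm.
Nothing later works — the conflict constraints rule out every slot after 8pm.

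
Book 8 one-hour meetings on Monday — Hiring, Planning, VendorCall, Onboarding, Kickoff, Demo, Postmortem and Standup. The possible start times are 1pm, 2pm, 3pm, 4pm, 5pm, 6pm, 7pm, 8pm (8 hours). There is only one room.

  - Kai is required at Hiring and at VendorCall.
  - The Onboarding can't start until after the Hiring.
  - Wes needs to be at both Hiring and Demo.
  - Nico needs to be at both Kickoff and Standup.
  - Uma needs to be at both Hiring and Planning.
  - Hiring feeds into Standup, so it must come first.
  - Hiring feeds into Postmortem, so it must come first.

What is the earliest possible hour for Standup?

Precedence pushes Standup to at least 2pm.
Standup at 2pm is achievable: Onboarding in 3pm; Planning in 5pm; Demo in 8pm; Standup in 2pm; Hiring in 1pm; Postmortem in 4pm; VendorCall in 6pm; Kickoff in 7pm.

2pm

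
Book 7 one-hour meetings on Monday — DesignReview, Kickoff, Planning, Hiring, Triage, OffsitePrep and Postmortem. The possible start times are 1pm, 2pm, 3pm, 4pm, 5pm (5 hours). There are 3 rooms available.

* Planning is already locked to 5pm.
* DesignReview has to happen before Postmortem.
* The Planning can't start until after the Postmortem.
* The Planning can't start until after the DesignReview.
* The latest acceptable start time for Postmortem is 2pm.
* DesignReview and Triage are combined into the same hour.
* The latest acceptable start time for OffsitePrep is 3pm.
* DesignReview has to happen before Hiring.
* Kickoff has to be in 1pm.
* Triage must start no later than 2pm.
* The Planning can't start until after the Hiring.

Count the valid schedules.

Splitting on Hiring: it can be 2pm (2), 3pm (2), 4pm (2). Listing each branch's schedules as (DesignReview, Kickoff, Planning, Triage, OffsitePrep, Postmortem):
Hiring=2pm: (1pm,1pm,5pm,1pm,2pm,2pm) (1pm,1pm,5pm,1pm,3pm,2pm) — 2.
Hiring=3pm: (1pm,1pm,5pm,1pm,2pm,2pm) (1pm,1pm,5pm,1pm,3pm,2pm) — 2.
Hiring=4pm: (1pm,1pm,5pm,1pm,2pm,2pm) (1pm,1pm,5pm,1pm,3pm,2pm) — 2.
Summing: 2 + 2 + 2 = 6.

6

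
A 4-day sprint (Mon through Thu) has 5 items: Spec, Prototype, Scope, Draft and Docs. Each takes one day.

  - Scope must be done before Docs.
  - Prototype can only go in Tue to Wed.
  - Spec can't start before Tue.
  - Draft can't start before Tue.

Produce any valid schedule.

Draft in Tue; Docs in Tue; Scope in Mon; Spec in Tue; Prototype in Tue

Checking: Scope(Mon) before Docs(Tue); Spec=Tue in [Tue,Thu]; Draft=Tue in [Tue,Thu]; Prototype=Tue in [Tue,Wed].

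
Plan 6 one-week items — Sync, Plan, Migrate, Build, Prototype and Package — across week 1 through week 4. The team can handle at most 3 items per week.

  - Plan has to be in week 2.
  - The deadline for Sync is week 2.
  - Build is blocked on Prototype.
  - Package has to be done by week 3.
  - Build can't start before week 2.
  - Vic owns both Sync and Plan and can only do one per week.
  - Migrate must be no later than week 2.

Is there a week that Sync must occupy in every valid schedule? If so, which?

Sync's window is week 1–week 2.
Plan is fixed at week 2, and Sync can't share a week with Plan.
So Sync must be week 1.

week 1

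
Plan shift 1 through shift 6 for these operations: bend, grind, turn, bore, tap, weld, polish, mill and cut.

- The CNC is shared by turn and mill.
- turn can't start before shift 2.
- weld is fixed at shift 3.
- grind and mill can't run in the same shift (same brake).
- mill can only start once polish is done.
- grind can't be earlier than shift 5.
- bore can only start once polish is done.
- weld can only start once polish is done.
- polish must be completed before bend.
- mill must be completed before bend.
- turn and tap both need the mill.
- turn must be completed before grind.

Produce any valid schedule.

cut -> shift 1, weld -> shift 3, polish -> shift 1, grind -> shift 5, tap -> shift 1, bend -> shift 4, turn -> shift 2, bore -> shift 2, mill -> shift 3

Checking: turn(shift 2) before grind(shift 5); polish(shift 1) before bend(shift 4); polish(shift 1) before weld(shift 3); polish(shift 1) before mill(shift 3); mill(shift 3) before bend(shift 4); polish(shift 1) before bore(shift 2); turn(shift 2) != mill(shift 3); turn(shift 2) != tap(shift 1); grind(shift 5) != mill(shift 3); weld=shift 3 in [shift 3,shift 3]; turn=shift 2 in [shift 2,shift 6]; grind=shift 5 in [shift 5,shift 6].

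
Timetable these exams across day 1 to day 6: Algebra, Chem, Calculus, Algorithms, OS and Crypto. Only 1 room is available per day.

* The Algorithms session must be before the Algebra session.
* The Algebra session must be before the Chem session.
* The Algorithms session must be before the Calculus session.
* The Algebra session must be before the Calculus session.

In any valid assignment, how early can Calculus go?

day 3

Precedence pushes Calculus to at least day 3.
Calculus at day 3 is achievable: Algebra=day 2; Chem=day 4; OS=day 5; Algorithms=day 1; Crypto=day 6; Calculus=day 3.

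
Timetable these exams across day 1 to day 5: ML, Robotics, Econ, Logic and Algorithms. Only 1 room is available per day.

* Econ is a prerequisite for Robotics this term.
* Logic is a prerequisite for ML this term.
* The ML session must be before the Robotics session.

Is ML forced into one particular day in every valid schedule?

No

ML can be day 2 (e.g. Algorithms -> day 5, Robotics -> day 4, Logic -> day 1, Econ -> day 3, ML -> day 2) or day 3 (e.g. Algorithms -> day 5; Robotics -> day 4; Logic -> day 2; ML -> day 3; Econ -> day 1).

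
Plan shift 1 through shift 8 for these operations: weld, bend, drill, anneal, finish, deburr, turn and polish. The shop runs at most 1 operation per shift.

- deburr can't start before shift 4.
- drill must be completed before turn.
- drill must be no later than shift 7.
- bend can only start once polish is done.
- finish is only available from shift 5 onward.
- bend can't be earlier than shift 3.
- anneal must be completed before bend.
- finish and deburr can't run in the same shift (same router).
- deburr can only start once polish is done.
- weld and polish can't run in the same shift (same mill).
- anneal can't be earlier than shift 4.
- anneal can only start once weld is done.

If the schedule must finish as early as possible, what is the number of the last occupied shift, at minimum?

shift 8

The precedence chain requires at least 3 distinct shifts.
With at most 1 per shift and 8 operations, at least 8 shifts are needed.
finish can't be placed before shift 5, so the schedule must run through at least shift 5.
8 works (last occupied shift: shift 8): for example weld=shift 3, turn=shift 8, finish=shift 5, deburr=shift 6, drill=shift 1, anneal=shift 4, polish=shift 2, bend=shift 7.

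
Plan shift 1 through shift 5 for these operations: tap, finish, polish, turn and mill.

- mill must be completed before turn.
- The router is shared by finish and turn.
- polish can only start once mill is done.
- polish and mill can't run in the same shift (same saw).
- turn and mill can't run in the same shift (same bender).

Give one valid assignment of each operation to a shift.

finish=shift 1, polish=shift 2, mill=shift 1, turn=shift 2, tap=shift 1

Checking: mill(shift 1) before turn(shift 2); mill(shift 1) before polish(shift 2); finish(shift 1) != turn(shift 2); turn(shift 2) != mill(shift 1); polish(shift 2) != mill(shift 1).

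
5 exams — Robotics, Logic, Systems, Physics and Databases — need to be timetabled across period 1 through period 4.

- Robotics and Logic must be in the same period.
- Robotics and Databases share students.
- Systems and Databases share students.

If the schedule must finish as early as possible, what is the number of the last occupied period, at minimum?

period 2

Could 1 period be enough, i.e. nothing placed later than period 1? No: Databases can't share with Systems (period 1) → nothing is left.
So 1 period is not enough.
2 works (last occupied period: period 2): for example Logic in period 1, Databases in period 2, Systems in period 1, Physics in period 1, Robotics in period 1.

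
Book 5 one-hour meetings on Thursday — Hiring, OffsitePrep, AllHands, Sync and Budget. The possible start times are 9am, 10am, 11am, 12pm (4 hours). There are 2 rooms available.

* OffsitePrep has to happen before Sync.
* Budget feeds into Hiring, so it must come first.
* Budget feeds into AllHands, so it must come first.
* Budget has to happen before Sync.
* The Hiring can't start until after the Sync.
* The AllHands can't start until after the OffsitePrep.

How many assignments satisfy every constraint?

15

Splitting on Hiring: it can be 11am (3), 12pm (12). Listing each branch's schedules as (OffsitePrep, AllHands, Sync, Budget):
Hiring=11am: (9am,10am,10am,9am) (9am,11am,10am,9am) (9am,12pm,10am,9am) — 3.
Hiring=12pm: (9am,10am,10am,9am) (9am,10am,11am,9am) (9am,11am,10am,9am) (9am,11am,11am,9am) (9am,11am,11am,10am) (9am,12pm,10am,9am) (9am,12pm,11am,9am) (9am,12pm,11am,10am) (10am,11am,11am,9am) (10am,11am,11am,10am) (10am,12pm,11am,9am) (10am,12pm,11am,10am) — 12.
Summing: 3 + 12 = 15.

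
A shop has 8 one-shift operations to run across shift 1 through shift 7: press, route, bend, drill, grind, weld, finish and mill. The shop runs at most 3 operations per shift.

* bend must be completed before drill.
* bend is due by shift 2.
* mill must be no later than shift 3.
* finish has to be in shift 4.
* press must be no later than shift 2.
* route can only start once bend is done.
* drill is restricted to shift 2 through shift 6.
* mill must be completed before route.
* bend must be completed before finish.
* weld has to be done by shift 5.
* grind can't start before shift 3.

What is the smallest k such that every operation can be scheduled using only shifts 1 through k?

The precedence chain requires at least 2 distinct shifts.
With at most 3 per shift and 8 operations, at least 3 shifts are needed.
finish can't be placed before shift 4, so the schedule must run through at least shift 4.
4 works (last occupied shift: shift 4): for example finish=shift 4; grind=shift 3; mill=shift 1; route=shift 2; drill=shift 2; press=shift 1; weld=shift 2; bend=shift 1.

4 shifts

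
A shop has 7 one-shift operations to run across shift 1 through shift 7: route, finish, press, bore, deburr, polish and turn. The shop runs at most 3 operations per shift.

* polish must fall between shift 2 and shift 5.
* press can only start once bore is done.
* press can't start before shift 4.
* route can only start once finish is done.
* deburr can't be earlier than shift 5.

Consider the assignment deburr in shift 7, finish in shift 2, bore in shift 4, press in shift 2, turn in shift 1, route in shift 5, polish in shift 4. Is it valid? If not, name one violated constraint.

No — it violates: press can't start before shift 4

deburr can't be earlier than shift 5 — holds.
press can only start once bore is done — violated.
route can only start once finish is done — holds.
press can't start before shift 4 — violated.
polish must fall between shift 2 and shift 5 — holds.
The shop runs at most 3 operations per shift — holds.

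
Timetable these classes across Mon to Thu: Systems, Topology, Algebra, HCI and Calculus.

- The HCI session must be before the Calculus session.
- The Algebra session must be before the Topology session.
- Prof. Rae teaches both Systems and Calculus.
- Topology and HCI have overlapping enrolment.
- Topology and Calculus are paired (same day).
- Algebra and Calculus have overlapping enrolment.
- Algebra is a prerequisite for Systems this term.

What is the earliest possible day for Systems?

Precedence pushes Systems to at least Tue.
Systems at Tue is achievable: Systems -> Tue; HCI -> Mon; Calculus -> Wed; Topology -> Wed; Algebra -> Mon.

Tue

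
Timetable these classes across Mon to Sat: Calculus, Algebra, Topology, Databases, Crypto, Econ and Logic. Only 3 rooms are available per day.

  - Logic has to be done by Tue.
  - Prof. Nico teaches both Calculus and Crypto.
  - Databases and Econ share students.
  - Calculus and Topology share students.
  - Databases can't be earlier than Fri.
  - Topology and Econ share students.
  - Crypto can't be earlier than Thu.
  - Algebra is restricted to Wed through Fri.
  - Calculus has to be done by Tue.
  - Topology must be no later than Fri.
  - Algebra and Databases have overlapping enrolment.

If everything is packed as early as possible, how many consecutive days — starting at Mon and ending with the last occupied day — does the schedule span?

5

With at most 3 per day and 7 classes, at least 3 days are needed.
Databases can't be placed before Fri — that is day 5 counting from Mon — so the schedule must run through at least 5 days.
5 works (last occupied day: Fri): for example Crypto in Thu; Econ in Mon; Algebra in Wed; Topology in Tue; Logic in Mon; Calculus in Mon; Databases in Fri.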